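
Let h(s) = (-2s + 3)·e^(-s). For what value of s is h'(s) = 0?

5/2

h'(s) = (-2)·e^(-s) + (-2s + 3)·(-1)·e^(-s) = (2s - 5)·e^(-s). Since e^(-s) > 0, the only critical point is s = 5/2.
h''(5/2) has the same sign as 2 > 0, so this is a local minimum.
h(5/2) = (-2)·e^(-5/2) ≈ -0.1642.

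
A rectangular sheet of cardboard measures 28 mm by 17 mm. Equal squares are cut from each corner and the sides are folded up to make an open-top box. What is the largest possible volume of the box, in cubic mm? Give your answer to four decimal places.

With cut size x, the volume is V(x) = x(28 − 2x)(17 − 2x) for 0 < x < 8.5.
V'(x) = 12x^2 − 180x + 476. Setting V'(x) = 0 gives x ≈ 3.4277 (the root in (0, 8.5)).
V''(x) = 24x − 180 is negative there, so this is the maximum; V ≈ 735.2537.

735.2537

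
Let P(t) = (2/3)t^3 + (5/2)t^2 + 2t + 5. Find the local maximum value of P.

Critical points: P'(t) = 2t^2 + 5t + 2 vanishes at t = -2, -1/2.
Since P''(t) = 4t + 5, we get P''(-2) = -3 < 0 ⇒ local maximum; P''(-1/2) = 3 > 0 ⇒ local minimum.
So the local maximum value is P(-2) = 17/3.

17/3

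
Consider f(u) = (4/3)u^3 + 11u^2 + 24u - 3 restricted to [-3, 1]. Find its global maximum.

100/3

f'(u) = 4u^2 + 22u + 24, whose only zero in [-3, 1] is u = -3/2.
Candidates: f(-3) = -12,  f(-3/2) = -75/4,  f(1) = 100/3.
So the maximum is f(1) = 100/3.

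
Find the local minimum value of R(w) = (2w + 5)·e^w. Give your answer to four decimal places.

R'(w) = 2·e^w + (2w + 5)·1·e^w = (2w + 7)·e^w. Since e^w > 0, the only critical point is w = -7/2.
R''(-7/2) has the same sign as 2 > 0, so this is a local minimum.
R(-7/2) = (-2)·e^(-7/2) ≈ -0.0604.

-0.0604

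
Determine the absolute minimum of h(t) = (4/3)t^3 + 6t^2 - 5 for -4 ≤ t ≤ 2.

Differentiating, h'(t) = 4t^2 + 12t; which vanishes at t = -3 and t = 0.
Candidates: h(-4) = 17/3, h(-3) = 13, h(0) = -5, h(2) = 89/3.
The minimum over the interval is -5, attained at t = 0.

-5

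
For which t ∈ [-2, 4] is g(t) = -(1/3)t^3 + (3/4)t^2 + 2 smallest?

4

Differentiating, g'(t) = -t^2 + (3/2)t; which vanishes at t = 0 and t = 3/2.
Candidates: g(-2) = 23/3,  g(0) = 2,  g(3/2) = 41/16,  g(4) = -22/3.
Hence the absolute minimum is -22/3 at t = 4.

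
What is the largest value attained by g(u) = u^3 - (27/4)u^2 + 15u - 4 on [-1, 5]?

Differentiating, g'(u) = 3u^2 - (27/2)u + 15; which vanishes at u = 2 and u = 5/2.
Compare values at every candidate in [-1, 5]: g(-1) = -107/4; g(2) = 7; g(5/2) = 111/16; g(5) = 109/4.
Hence the absolute maximum is 109/4 at u = 5.

109/4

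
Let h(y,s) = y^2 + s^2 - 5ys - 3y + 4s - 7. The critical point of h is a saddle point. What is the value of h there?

∂h/∂y = 2y - 5s - 3 = 0 and ∂h/∂s = -5y + 2s + 4 = 0, so (y, s) = (2/3, -1/3).
The Hessian has h_{yy} = 2, h_{ss} = 2, h_{ys} = -5, giving D = -21 < 0, so the point is a saddle point.
h(2/3, -1/3) = -26/3.

-26/3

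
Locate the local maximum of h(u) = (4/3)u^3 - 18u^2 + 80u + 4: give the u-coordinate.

h'(u) = 4u^2 - 36u + 80 = 0 at u = 4, 5.
Second-derivative test with h''(u) = 8u - 36: h''(4) = -4 < 0 ⇒ local maximum; h''(5) = 4 > 0 ⇒ local minimum.
The local maximum is h(4) = 364/3.

4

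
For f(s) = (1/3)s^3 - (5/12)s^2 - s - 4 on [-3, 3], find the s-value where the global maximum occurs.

f'(s) = s^2 - (5/6)s - 1, which vanishes at s = -2/3 and s = 3/2.
Evaluating at the critical points and endpoints: f(-3) = -55/4; f(-2/3) = -293/81; f(3/2) = -85/16; f(3) = -7/4.
So the maximum is f(3) = -7/4.

3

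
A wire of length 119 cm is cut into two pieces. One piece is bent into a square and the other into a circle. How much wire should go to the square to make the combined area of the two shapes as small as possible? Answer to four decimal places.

Let x be the length used for the square. Square side x/4; circle radius (119−x)/(2π).
A(x) = (x/4)² + π·((119−x)/(2π))² = x²/16 + (119−x)²/(4π) for 0 ≤ x ≤ 119. A'(x) = x/8 − (119−x)/(2π) = 0 gives x = 4·119/(π+4) ≈ 66.6518.
A'' = 1/8 + 1/(2π) > 0, so this gives the minimum combined area; x ≈ 66.6518 cm to the square.

66.6518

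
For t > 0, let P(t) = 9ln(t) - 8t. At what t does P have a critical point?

9/8

P'(t) = 9/t − 8 = 0 gives t = 9/8.
P''(t) = -9/t², which is negative for t > 0, so this is a local maximum.
P(9/8) = 9·ln(9/8) - 9 ≈ -7.9400.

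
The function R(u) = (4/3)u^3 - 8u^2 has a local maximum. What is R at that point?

0

Critical points: R'(u) = 4u^2 - 16u vanishes at u = 0, 4.
Since R''(u) = 8u - 16, we get R''(0) = -16 < 0 ⇒ local maximum; R''(4) = 16 > 0 ⇒ local minimum.
So the local maximum value is R(0) = 0.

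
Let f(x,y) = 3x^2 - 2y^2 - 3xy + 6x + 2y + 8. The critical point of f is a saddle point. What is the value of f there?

∂f/∂x = 6x - 3y + 6 = 0 and ∂f/∂y = -3x - 4y + 2 = 0, so (x, y) = (-6/11, 10/11).
The Hessian has f_{xx} = 6, f_{yy} = -4, f_{xy} = -3, giving D = -33 < 0, so the point is a saddle point.
f(-6/11, 10/11) = 80/11.

80/11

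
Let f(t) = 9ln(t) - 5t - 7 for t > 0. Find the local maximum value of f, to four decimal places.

f'(t) = 9/t − 5 = 0 gives t = 9/5.
f''(t) = -9/t², which is negative for t > 0, so this is a local maximum.
f(9/5) = 9·ln(9/5) - 9 - 7 ≈ -10.7099.

-10.7099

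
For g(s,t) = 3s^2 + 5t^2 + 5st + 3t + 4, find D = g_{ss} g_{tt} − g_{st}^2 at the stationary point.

35

∂g/∂s = 6s + 5t = 0 and ∂g/∂t = 5s + 10t + 3 = 0, so (s, t) = (3/7, -18/35).
The Hessian has g_{ss} = 6, g_{tt} = 10, g_{st} = 5, giving D = 35 > 0 with g_{ss} > 0, so the point is a local minimum.
D = (6)·(10) − (5)^2 = 35.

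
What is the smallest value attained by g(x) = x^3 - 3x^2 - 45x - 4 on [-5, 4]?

The derivative is 3x^2 - 6x - 45, whose only zero in [-5, 4] is x = -3.
Candidates: g(-5) = 21, g(-3) = 77, g(4) = -168.
Hence the absolute minimum is -168 at x = 4.

-168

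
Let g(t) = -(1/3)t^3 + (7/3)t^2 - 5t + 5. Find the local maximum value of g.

2

g'(t) = -t^2 + (14/3)t - 5 = 0 at t = 5/3, 3.
g''(t) = -2t + 14/3. g''(5/3) = 4/3 > 0 ⇒ local minimum; g''(3) = -4/3 < 0 ⇒ local maximum.
So the local maximum value is g(3) = 2.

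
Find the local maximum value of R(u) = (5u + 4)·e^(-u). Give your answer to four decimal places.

4.0937

By the product rule, R'(u) = (-5u + 1)·e^(-u). Since e^(-u) > 0, the only critical point is u = 1/5.
R''(1/5) has the same sign as -5 < 0, so this is a local maximum.
R(1/5) = (5)·e^(-1/5) ≈ 4.0937.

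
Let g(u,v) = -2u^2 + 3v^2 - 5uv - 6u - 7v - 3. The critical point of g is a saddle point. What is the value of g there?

∂g/∂u = -4u - 5v - 6 = 0 and ∂g/∂v = -5u + 6v - 7 = 0, so (u, v) = (-71/49, -2/49).
The Hessian has g_{uu} = -4, g_{vv} = 6, g_{uv} = -5, giving D = -49 < 0, so the point is a saddle point.
g(-71/49, -2/49) = 73/49.

73/49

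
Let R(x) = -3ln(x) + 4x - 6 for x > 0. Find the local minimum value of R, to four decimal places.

-2.1370

R'(x) = -3/x + 4 = 0 gives x = 3/4.
R''(x) = 3/x², which is positive for x > 0, so this is a local minimum.
R(3/4) = -3·ln(3/4) + 3 - 6 ≈ -2.1370.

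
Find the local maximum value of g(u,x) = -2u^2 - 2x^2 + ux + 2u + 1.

23/15

∂g/∂u = -4u + x + 2 = 0 and ∂g/∂x = u - 4x = 0, so (u, x) = (8/15, 2/15).
The Hessian has g_{uu} = -4, g_{xx} = -4, g_{ux} = 1, giving D = 15 > 0 with g_{uu} < 0, so the point is a local maximum.
g(8/15, 2/15) = 23/15.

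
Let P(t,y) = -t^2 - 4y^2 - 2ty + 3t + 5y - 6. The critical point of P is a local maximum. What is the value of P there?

∂P/∂t = -2t - 2y + 3 = 0 and ∂P/∂y = -2t - 8y + 5 = 0, so (t, y) = (7/6, 1/3).
The Hessian has P_{tt} = -2, P_{yy} = -8, P_{ty} = -2, giving D = 12 > 0 with P_{tt} < 0, so the point is a local maximum.
P(7/6, 1/3) = -41/12.

-41/12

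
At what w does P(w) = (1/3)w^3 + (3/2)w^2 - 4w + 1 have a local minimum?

1

P'(w) = w^2 + 3w - 4 = 0 at w = -4, 1.
P''(w) = 2w + 3. P''(-4) = -5 < 0 ⇒ local maximum; P''(1) = 5 > 0 ⇒ local minimum.
So the local minimum value is P(1) = -7/6.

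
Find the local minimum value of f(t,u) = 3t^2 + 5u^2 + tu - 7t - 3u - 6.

-605/59

∂f/∂t = 6t + u - 7 = 0 and ∂f/∂u = t + 10u - 3 = 0, so (t, u) = (67/59, 11/59).
The Hessian has f_{tt} = 6, f_{uu} = 10, f_{tu} = 1, giving D = 59 > 0 with f_{tt} > 0, so the point is a local minimum.
f(67/59, 11/59) = -605/59.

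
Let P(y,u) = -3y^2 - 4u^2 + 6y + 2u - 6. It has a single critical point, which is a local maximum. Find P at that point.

∂P/∂y = -6y + 6 = 0 and ∂P/∂u = -8u + 2 = 0, so (y, u) = (1, 1/4).
The Hessian has P_{yy} = -6, P_{uu} = -8, P_{yu} = 0, giving D = 48 > 0 with P_{yy} < 0, so the point is a local maximum.
P(1, 1/4) = -11/4.

-11/4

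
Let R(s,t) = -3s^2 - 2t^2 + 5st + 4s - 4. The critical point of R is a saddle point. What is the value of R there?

-36

∂R/∂s = -6s + 5t + 4 = 0 and ∂R/∂t = 5s - 4t = 0, so (s, t) = (-16, -20).
The Hessian has R_{ss} = -6, R_{tt} = -4, R_{st} = 5, giving D = -1 < 0, so the point is a saddle point.
R(-16, -20) = -36.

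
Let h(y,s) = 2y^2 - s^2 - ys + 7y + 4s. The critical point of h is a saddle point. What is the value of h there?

11/9

∂h/∂y = 4y - s + 7 = 0 and ∂h/∂s = -y - 2s + 4 = 0, so (y, s) = (-10/9, 23/9).
The Hessian has h_{yy} = 4, h_{ss} = -2, h_{ys} = -1, giving D = -9 < 0, so the point is a saddle point.
h(-10/9, 23/9) = 11/9.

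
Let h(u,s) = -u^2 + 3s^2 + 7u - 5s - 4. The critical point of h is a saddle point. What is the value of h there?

37/6

∂h/∂u = -2u + 7 = 0 and ∂h/∂s = 6s - 5 = 0, so (u, s) = (7/2, 5/6).
The Hessian has h_{uu} = -2, h_{ss} = 6, h_{us} = 0, giving D = -12 < 0, so the point is a saddle point.
h(7/2, 5/6) = 37/6.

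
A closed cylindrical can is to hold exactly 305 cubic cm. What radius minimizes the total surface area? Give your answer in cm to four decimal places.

3.6479

With radius r and height h, πr²h = 305 so h = 305/(πr²), and S(r) = 2πr² + 2πrh = 2πr² + 2·305/r.
S'(r) = 4πr − 2·305/r² = 0 ⇒ r³ = 305/(2π), so r ≈ 3.6479 and h = 2r ≈ 7.2958.
S''(r) = 4π + 4·305/r³ > 0, so this is the minimum; S ≈ 250.8309.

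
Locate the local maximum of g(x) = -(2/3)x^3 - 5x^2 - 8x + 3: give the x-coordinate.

-1

g'(x) = -2x^2 - 10x - 8. Setting g'(x) = 0 gives x ∈ {-4, -1}.
Since g''(x) = -4x - 10, we get g''(-4) = 6 > 0 ⇒ local minimum; g''(-1) = -6 < 0 ⇒ local maximum.
The local maximum is g(-1) = 20/3.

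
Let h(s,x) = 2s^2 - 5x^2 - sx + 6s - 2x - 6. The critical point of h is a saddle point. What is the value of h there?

-430/41

∂h/∂s = 4s - x + 6 = 0 and ∂h/∂x = -s - 10x - 2 = 0, so (s, x) = (-62/41, -2/41).
The Hessian has h_{ss} = 4, h_{xx} = -10, h_{sx} = -1, giving D = -41 < 0, so the point is a saddle point.
h(-62/41, -2/41) = -430/41.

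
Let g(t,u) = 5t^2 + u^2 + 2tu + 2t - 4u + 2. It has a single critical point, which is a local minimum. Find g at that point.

∂g/∂t = 10t + 2u + 2 = 0 and ∂g/∂u = 2t + 2u - 4 = 0, so (t, u) = (-3/4, 11/4).
The Hessian has g_{tt} = 10, g_{uu} = 2, g_{tu} = 2, giving D = 16 > 0 with g_{tt} > 0, so the point is a local minimum.
g(-3/4, 11/4) = -17/4.

-17/4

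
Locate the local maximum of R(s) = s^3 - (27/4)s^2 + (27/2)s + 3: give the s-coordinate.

Critical points: R'(s) = 3s^2 - (27/2)s + 27/2 vanishes at s = 3/2, 3.
Since R''(s) = 6s - 27/2, we get R''(3/2) = -9/2 < 0 ⇒ local maximum; R''(3) = 9/2 > 0 ⇒ local minimum.
The local maximum is R(3/2) = 183/16.

3/2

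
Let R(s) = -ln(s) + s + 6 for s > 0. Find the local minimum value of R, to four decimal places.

7.0000

R'(s) = -1/s + 1 = 0 gives s = 1.
R''(s) = 1/s², which is positive for s > 0, so this is a local minimum.
R(1) = -1·ln(1) + 1 + 6 ≈ 7.0000.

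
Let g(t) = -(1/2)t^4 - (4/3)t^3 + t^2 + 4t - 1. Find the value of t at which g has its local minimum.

Critical points: g'(t) = -2t^3 - 4t^2 + 2t + 4 vanishes at t = -2, -1, 1.
Since g''(t) = -6t^2 - 8t + 2, we get g''(-2) = -6 < 0 ⇒ local maximum; g''(-1) = 4 > 0 ⇒ local minimum; g''(1) = -12 < 0 ⇒ local maximum.
So the local minimum value is g(-1) = -19/6.

-1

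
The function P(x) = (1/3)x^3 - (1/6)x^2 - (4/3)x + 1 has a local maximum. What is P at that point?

Critical points: P'(x) = x^2 - (1/3)x - 4/3 vanishes at x = -1, 4/3.
Second-derivative test with P''(x) = 2x - 1/3: P''(-1) = -7/3 < 0 ⇒ local maximum; P''(4/3) = 7/3 > 0 ⇒ local minimum.
So the local maximum value is P(-1) = 11/6.

11/6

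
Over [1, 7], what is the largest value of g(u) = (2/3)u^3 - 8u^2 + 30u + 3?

Differentiating, g'(u) = 2u^2 - 16u + 30; which vanishes at u = 3 and u = 5.
Evaluating at the critical points and endpoints: g(1) = 77/3; g(3) = 39; g(5) = 109/3; g(7) = 149/3.
Hence the absolute maximum is 149/3 at u = 7.

149/3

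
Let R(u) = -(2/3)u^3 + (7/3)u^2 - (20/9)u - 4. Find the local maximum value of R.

R'(u) = -2u^2 + (14/3)u - 20/9. Setting R'(u) = 0 gives u ∈ {2/3, 5/3}.
R''(u) = -4u + 14/3. R''(2/3) = 2 > 0 ⇒ local minimum; R''(5/3) = -2 < 0 ⇒ local maximum.
So the local maximum value is R(5/3) = -349/81.

-349/81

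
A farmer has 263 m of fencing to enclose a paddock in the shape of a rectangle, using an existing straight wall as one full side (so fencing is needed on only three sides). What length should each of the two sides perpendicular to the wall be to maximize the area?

263/4

Let the sides perpendicular to the wall have length x and the parallel side y, so 2x + y = 263 and the area is A = xy = x(263 − 2x).
A'(x) = 263 − 4x = 0 gives x = 263/4, and A''(x) = −4 < 0 confirms a maximum.
Then y = 263 − 2·263/4 = 263/2 and A = 69169/8.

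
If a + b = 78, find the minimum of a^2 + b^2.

With a + b = 78, a^2 + b^2 = a^2 + (78 − a)^2.
The derivative 2a − 2(78 − a) = 4a − 156 vanishes at a = 39; second derivative 4 > 0, a minimum.
The minimum is 2·(39)^2 = 3042.

3042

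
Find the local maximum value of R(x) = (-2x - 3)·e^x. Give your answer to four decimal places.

0.1642

By the product rule, R'(x) = (-2x - 5)·e^x. Since e^x > 0, the only critical point is x = -5/2.
R''(-5/2) has the same sign as -2 < 0, so this is a local maximum.
R(-5/2) = (2)·e^(-5/2) ≈ 0.1642.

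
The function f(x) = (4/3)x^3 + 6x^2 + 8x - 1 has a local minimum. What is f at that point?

f'(x) = 4x^2 + 12x + 8. Setting f'(x) = 0 gives x ∈ {-2, -1}.
Second-derivative test with f''(x) = 8x + 12: f''(-2) = -4 < 0 ⇒ local maximum; f''(-1) = 4 > 0 ⇒ local minimum.
The local minimum is f(-1) = -13/3.

-13/3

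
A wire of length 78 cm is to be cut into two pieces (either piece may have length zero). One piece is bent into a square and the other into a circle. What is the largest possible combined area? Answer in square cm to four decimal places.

484.1493

Let x be the length used for the square. Square side x/4; circle radius (78−x)/(2π).
A(x) = (x/4)² + π·((78−x)/(2π))² = x²/16 + (78−x)²/(4π) for 0 ≤ x ≤ 78. A'(x) = x/8 − (78−x)/(2π) = 0 gives x = 4·78/(π+4) ≈ 43.6877.
A'' > 0, so the interior critical point is a minimum; the maximum is at an endpoint. A(0) = 484.1493 and A(78) = 380.2500, so the largest area is 484.1493.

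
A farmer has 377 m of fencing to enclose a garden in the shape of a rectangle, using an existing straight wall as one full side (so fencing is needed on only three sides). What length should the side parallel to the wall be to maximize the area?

377/2

Let the sides perpendicular to the wall have length x and the parallel side y, so 2x + y = 377 and the area is A = xy = x(377 − 2x).
A'(x) = 377 − 4x = 0 gives x = 377/4, and A''(x) = −4 < 0 confirms a maximum.
Then y = 377 − 2·377/4 = 377/2 and A = 142129/8.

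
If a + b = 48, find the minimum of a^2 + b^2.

1152

With a + b = 48, a^2 + b^2 = a^2 + (48 − a)^2.
The derivative 2a − 2(48 − a) = 4a − 96 vanishes at a = 24; second derivative 4 > 0, a minimum.
The minimum is 2·(24)^2 = 1152.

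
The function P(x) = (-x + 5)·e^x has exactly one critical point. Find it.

4

P'(x) = (-1)·e^x + (-x + 5)·1·e^x = (-x + 4)·e^x. Since e^x > 0, the only critical point is x = 4.
P''(4) has the same sign as -1 < 0, so this is a local maximum.
P(4) = (1)·e^(4) ≈ 54.5982.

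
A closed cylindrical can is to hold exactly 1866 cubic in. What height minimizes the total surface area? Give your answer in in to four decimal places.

With radius r and height h, πr²h = 1866 so h = 1866/(πr²), and S(r) = 2πr² + 2πrh = 2πr² + 2·1866/r.
S'(r) = 4πr − 2·1866/r² = 0 ⇒ r³ = 1866/(2π), so r ≈ 6.6718 and h = 2r ≈ 13.3436.
S''(r) = 4π + 4·1866/r³ > 0, so this is the minimum; S ≈ 839.0522.

13.3436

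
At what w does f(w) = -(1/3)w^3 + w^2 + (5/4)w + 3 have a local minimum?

-1/2

f'(w) = -w^2 + 2w + 5/4. Setting f'(w) = 0 gives w ∈ {-1/2, 5/2}.
f''(w) = -2w + 2. f''(-1/2) = 3 > 0 ⇒ local minimum; f''(5/2) = -3 < 0 ⇒ local maximum.
So the local minimum value is f(-1/2) = 8/3.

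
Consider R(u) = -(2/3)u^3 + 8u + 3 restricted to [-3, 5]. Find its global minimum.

-121/3

The derivative is -2u^2 + 8, which vanishes at u = -2 and u = 2.
Candidates: R(-3) = -3,  R(-2) = -23/3,  R(2) = 41/3,  R(5) = -121/3.
So the minimum is R(5) = -121/3.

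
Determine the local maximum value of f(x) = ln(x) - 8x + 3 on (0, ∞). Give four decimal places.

f'(x) = 1/x − 8 = 0 gives x = 1/8.
f''(x) = -1/x², which is negative for x > 0, so this is a local maximum.
f(1/8) = 1·ln(1/8) - 1 + 3 ≈ -0.0794.

-0.0794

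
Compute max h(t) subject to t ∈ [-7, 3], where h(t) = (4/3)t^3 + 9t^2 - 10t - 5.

Differentiating, h'(t) = 4t^2 + 18t - 10; which vanishes at t = -5 and t = 1/2.
Compare values at every candidate in [-7, 3]: h(-7) = 146/3,  h(-5) = 310/3,  h(1/2) = -91/12,  h(3) = 82.
So the maximum is h(-5) = 310/3.

310/3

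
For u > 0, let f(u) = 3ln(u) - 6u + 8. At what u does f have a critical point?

f'(u) = 3/u − 6 = 0 gives u = 1/2.
f''(u) = -3/u², which is negative for u > 0, so this is a local maximum.
f(1/2) = 3·ln(1/2) - 3 + 8 ≈ 2.9206.

1/2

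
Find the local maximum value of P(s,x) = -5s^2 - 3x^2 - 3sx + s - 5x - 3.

-10/51

∂P/∂s = -10s - 3x + 1 = 0 and ∂P/∂x = -3s - 6x - 5 = 0, so (s, x) = (7/17, -53/51).
The Hessian has P_{ss} = -10, P_{xx} = -6, P_{sx} = -3, giving D = 51 > 0 with P_{ss} < 0, so the point is a local maximum.
P(7/17, -53/51) = -10/51.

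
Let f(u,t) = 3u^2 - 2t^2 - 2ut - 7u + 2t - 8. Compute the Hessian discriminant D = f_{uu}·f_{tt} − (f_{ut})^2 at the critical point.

∂f/∂u = 6u - 2t - 7 = 0 and ∂f/∂t = -2u - 4t + 2 = 0, so (u, t) = (8/7, -1/14).
The Hessian has f_{uu} = 6, f_{tt} = -4, f_{ut} = -2, giving D = -28 < 0, so the point is a saddle point.
D = (6)·(-4) − (-2)^2 = -28.

-28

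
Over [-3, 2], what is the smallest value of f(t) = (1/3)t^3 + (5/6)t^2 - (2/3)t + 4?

f'(t) = t^2 + (5/3)t - 2/3, which vanishes at t = -2 and t = 1/3.
Evaluating at the critical points and endpoints: f(-3) = 9/2,  f(-2) = 6,  f(1/3) = 629/162,  f(2) = 26/3.
The minimum over the interval is 629/162, attained at t = 1/3.

629/162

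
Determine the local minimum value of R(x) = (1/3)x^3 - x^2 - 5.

R'(x) = x^2 - 2x = 0 at x = 0, 2.
Second-derivative test with R''(x) = 2x - 2: R''(0) = -2 < 0 ⇒ local maximum; R''(2) = 2 > 0 ⇒ local minimum.
The local minimum is R(2) = -19/3.

-19/3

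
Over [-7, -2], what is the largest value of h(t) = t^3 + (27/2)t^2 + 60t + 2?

The derivative is 3t^2 + 27t + 60, which vanishes at t = -5 and t = -4.
Candidates: h(-7) = -199/2, h(-5) = -171/2, h(-4) = -86, h(-2) = -72.
So the maximum is h(-2) = -72.

-72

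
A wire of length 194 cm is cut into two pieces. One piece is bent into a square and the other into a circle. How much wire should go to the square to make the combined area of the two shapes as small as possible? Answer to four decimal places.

108.6592

Let x be the length used for the square. Square side x/4; circle radius (194−x)/(2π).
A(x) = (x/4)² + π·((194−x)/(2π))² = x²/16 + (194−x)²/(4π) for 0 ≤ x ≤ 194. A'(x) = x/8 − (194−x)/(2π) = 0 gives x = 4·194/(π+4) ≈ 108.6592.
A'' = 1/8 + 1/(2π) > 0, so this gives the minimum combined area; x ≈ 108.6592 cm to the square.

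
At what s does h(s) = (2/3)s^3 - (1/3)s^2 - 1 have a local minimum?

1/3

Critical points: h'(s) = 2s^2 - (2/3)s vanishes at s = 0, 1/3.
Since h''(s) = 4s - 2/3, we get h''(0) = -2/3 < 0 ⇒ local maximum; h''(1/3) = 2/3 > 0 ⇒ local minimum.
The local minimum is h(1/3) = -82/81.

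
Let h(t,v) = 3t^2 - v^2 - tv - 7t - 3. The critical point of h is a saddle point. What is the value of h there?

∂h/∂t = 6t - v - 7 = 0 and ∂h/∂v = -t - 2v = 0, so (t, v) = (14/13, -7/13).
The Hessian has h_{tt} = 6, h_{vv} = -2, h_{tv} = -1, giving D = -13 < 0, so the point is a saddle point.
h(14/13, -7/13) = -88/13.

-88/13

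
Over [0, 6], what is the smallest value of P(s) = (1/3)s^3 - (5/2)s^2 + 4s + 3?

1/3

Differentiating, P'(s) = s^2 - 5s + 4; which vanishes at s = 1 and s = 4.
Compare values at every candidate in [0, 6]: P(0) = 3; P(1) = 29/6; P(4) = 1/3; P(6) = 9.
So the minimum is P(4) = 1/3.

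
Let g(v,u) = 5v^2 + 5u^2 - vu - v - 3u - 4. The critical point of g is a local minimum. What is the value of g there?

-449/99

∂g/∂v = 10v - u - 1 = 0 and ∂g/∂u = -v + 10u - 3 = 0, so (v, u) = (13/99, 31/99).
The Hessian has g_{vv} = 10, g_{uu} = 10, g_{vu} = -1, giving D = 99 > 0 with g_{vv} > 0, so the point is a local minimum.
g(13/99, 31/99) = -449/99.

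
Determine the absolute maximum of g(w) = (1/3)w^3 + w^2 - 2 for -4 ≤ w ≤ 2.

14/3

Differentiating, g'(w) = w^2 + 2w; which vanishes at w = -2 and w = 0.
Candidates: g(-4) = -22/3; g(-2) = -2/3; g(0) = -2; g(2) = 14/3.
So the maximum is g(2) = 14/3.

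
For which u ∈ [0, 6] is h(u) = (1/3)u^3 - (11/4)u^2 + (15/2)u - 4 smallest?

Differentiating, h'(u) = u^2 - (11/2)u + 15/2; which vanishes at u = 5/2 and u = 3.
Evaluating at the critical points and endpoints: h(0) = -4; h(5/2) = 133/48; h(3) = 11/4; h(6) = 14.
So the minimum is h(0) = -4.

0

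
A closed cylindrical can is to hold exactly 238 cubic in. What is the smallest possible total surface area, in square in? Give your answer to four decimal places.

With radius r and height h, πr²h = 238 so h = 238/(πr²), and S(r) = 2πr² + 2πrh = 2πr² + 2·238/r.
S'(r) = 4πr − 2·238/r² = 0 ⇒ r³ = 238/(2π), so r ≈ 3.3584 and h = 2r ≈ 6.7168.
S''(r) = 4π + 4·238/r³ > 0, so this is the minimum; S ≈ 212.6013.

212.6013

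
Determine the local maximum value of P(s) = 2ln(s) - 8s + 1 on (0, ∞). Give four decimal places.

-3.7726

P'(s) = 2/s − 8 = 0 gives s = 1/4.
P''(s) = -2/s², which is negative for s > 0, so this is a local maximum.
P(1/4) = 2·ln(1/4) - 2 + 1 ≈ -3.7726.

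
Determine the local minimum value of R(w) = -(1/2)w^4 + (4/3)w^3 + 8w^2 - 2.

-2

R'(w) = -2w^3 + 4w^2 + 16w = 0 at w = -2, 0, 4.
R''(w) = -6w^2 + 8w + 16. R''(-2) = -24 < 0 ⇒ local maximum; R''(0) = 16 > 0 ⇒ local minimum; R''(4) = -48 < 0 ⇒ local maximum.
The local minimum is R(0) = -2.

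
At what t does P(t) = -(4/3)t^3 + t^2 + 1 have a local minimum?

P'(t) = -4t^2 + 2t = 0 at t = 0, 1/2.
P''(t) = -8t + 2. P''(0) = 2 > 0 ⇒ local minimum; P''(1/2) = -2 < 0 ⇒ local maximum.
Thus P has its local minimum at t = 0, with value 1.

0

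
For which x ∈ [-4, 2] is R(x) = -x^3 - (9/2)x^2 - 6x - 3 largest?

Differentiating, R'(x) = -3x^2 - 9x - 6; which vanishes at x = -2 and x = -1.
Candidates: R(-4) = 13, R(-2) = -1, R(-1) = -1/2, R(2) = -41.
So the maximum is R(-4) = 13.

-4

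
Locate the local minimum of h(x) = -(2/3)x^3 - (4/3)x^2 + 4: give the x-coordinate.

-4/3

h'(x) = -2x^2 - (8/3)x. Setting h'(x) = 0 gives x ∈ {-4/3, 0}.
h''(x) = -4x - 8/3. h''(-4/3) = 8/3 > 0 ⇒ local minimum; h''(0) = -8/3 < 0 ⇒ local maximum.
So the local minimum value is h(-4/3) = 260/81.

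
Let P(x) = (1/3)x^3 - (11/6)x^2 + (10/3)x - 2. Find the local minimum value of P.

0

P'(x) = x^2 - (11/3)x + 10/3. Setting P'(x) = 0 gives x ∈ {5/3, 2}.
Since P''(x) = 2x - 11/3, we get P''(5/3) = -1/3 < 0 ⇒ local maximum; P''(2) = 1/3 > 0 ⇒ local minimum.
The local minimum is P(2) = 0.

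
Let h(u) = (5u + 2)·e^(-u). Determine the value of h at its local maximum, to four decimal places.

2.7441

By the product rule, h'(u) = (-5u + 3)·e^(-u). Since e^(-u) > 0, the only critical point is u = 3/5.
h''(3/5) has the same sign as -5 < 0, so this is a local maximum.
h(3/5) = (5)·e^(-3/5) ≈ 2.7441.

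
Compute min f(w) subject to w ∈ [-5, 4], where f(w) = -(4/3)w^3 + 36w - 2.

-74

f'(w) = -4w^2 + 36, which vanishes at w = -3 and w = 3.
Compare values at every candidate in [-5, 4]: f(-5) = -46/3; f(-3) = -74; f(3) = 70; f(4) = 170/3.
The minimum over the interval is -74, attained at w = -3.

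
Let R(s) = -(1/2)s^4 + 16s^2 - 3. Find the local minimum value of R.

R'(s) = -2s^3 + 32s = 0 at s = -4, 0, 4.
R''(s) = -6s^2 + 32. R''(-4) = -64 < 0 ⇒ local maximum; R''(0) = 32 > 0 ⇒ local minimum; R''(4) = -64 < 0 ⇒ local maximum.
The local minimum is R(0) = -3.

-3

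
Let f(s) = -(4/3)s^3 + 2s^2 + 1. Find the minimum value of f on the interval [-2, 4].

The derivative is -4s^2 + 4s, which vanishes at s = 0 and s = 1.
Candidates: f(-2) = 59/3; f(0) = 1; f(1) = 5/3; f(4) = -157/3.
Hence the absolute minimum is -157/3 at s = 4.

-157/3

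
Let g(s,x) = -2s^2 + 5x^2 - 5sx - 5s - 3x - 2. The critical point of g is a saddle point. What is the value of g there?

4/5

∂g/∂s = -4s - 5x - 5 = 0 and ∂g/∂x = -5s + 10x - 3 = 0, so (s, x) = (-1, -1/5).
The Hessian has g_{ss} = -4, g_{xx} = 10, g_{sx} = -5, giving D = -65 < 0, so the point is a saddle point.
g(-1, -1/5) = 4/5.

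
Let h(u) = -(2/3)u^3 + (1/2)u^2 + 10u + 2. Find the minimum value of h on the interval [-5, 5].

-113/6

Differentiating, h'(u) = -2u^2 + u + 10; which vanishes at u = -2 and u = 5/2.
Candidates: h(-5) = 287/6, h(-2) = -32/3, h(5/2) = 473/24, h(5) = -113/6.
So the minimum is h(5) = -113/6.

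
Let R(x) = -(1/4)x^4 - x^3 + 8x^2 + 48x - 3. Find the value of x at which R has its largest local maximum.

Critical points: R'(x) = -x^3 - 3x^2 + 16x + 48 vanishes at x = -4, -3, 4.
R''(x) = -3x^2 - 6x + 16. R''(-4) = -8 < 0 ⇒ local maximum; R''(-3) = 7 > 0 ⇒ local minimum; R''(4) = -56 < 0 ⇒ local maximum.
The largest local maximum is R(4) = 189.

4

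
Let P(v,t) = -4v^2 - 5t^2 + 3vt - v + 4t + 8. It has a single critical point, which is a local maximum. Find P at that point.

625/71

∂P/∂v = -8v + 3t - 1 = 0 and ∂P/∂t = 3v - 10t + 4 = 0, so (v, t) = (2/71, 29/71).
The Hessian has P_{vv} = -8, P_{tt} = -10, P_{vt} = 3, giving D = 71 > 0 with P_{vv} < 0, so the point is a local maximum.
P(2/71, 29/71) = 625/71.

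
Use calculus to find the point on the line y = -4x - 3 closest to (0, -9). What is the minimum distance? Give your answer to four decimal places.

Minimize D(x)^2 = (x + 0)^2 + (-4x + 6)^2.
d/dx[D^2] = 2(x + 0) + 2·(-4)·(-4x + 6) = 0 ⇒ x = 24/17.
Then y = -147/17 and the distance is √(36/17) ≈ 1.4552.

1.4552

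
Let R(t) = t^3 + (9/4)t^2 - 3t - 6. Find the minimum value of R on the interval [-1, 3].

Differentiating, R'(t) = 3t^2 + (9/2)t - 3; whose only zero in [-1, 3] is t = 1/2.
Candidates: R(-1) = -7/4, R(1/2) = -109/16, R(3) = 129/4.
So the minimum is R(1/2) = -109/16.

-109/16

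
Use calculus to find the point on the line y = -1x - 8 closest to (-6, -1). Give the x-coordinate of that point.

Minimize D(x)^2 = (x + 6)^2 + (-x - 7)^2.
d/dx[D^2] = 2(x + 6) + 2·(-1)·(-x - 7) = 0 ⇒ x = -13/2.
Then y = -3/2 and the distance is √(1/2) ≈ 0.7071.

-13/2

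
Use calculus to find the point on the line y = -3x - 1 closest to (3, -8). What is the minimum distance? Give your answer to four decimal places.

0.6325

Minimize D(x)^2 = (x - 3)^2 + (-3x + 7)^2.
d/dx[D^2] = 2(x - 3) + 2·(-3)·(-3x + 7) = 0 ⇒ x = 12/5.
Then y = -41/5 and the distance is √(2/5) ≈ 0.6325.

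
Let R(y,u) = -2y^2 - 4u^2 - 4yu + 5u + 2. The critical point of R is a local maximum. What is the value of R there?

41/8

∂R/∂y = -4y - 4u = 0 and ∂R/∂u = -4y - 8u + 5 = 0, so (y, u) = (-5/4, 5/4).
The Hessian has R_{yy} = -4, R_{uu} = -8, R_{yu} = -4, giving D = 16 > 0 with R_{yy} < 0, so the point is a local maximum.
R(-5/4, 5/4) = 41/8.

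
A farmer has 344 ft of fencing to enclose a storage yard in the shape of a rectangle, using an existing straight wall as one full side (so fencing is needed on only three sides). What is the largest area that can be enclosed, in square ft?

Let the sides perpendicular to the wall have length x and the parallel side y, so 2x + y = 344 and the area is A = xy = x(344 − 2x).
A'(x) = 344 − 4x = 0 gives x = 86, and A''(x) = −4 < 0 confirms a maximum.
Then y = 344 − 2·86 = 172 and A = 14792.

14792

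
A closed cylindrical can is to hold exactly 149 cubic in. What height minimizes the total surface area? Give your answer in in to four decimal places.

5.7460

With radius r and height h, πr²h = 149 so h = 149/(πr²), and S(r) = 2πr² + 2πrh = 2πr² + 2·149/r.
S'(r) = 4πr − 2·149/r² = 0 ⇒ r³ = 149/(2π), so r ≈ 2.8730 and h = 2r ≈ 5.7460.
S''(r) = 4π + 4·149/r³ > 0, so this is the minimum; S ≈ 155.5866.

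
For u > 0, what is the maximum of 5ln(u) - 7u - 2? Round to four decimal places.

-8.6824

P'(u) = 5/u − 7 = 0 gives u = 5/7.
P''(u) = -5/u², which is negative for u > 0, so this is a local maximum.
P(5/7) = 5·ln(5/7) - 5 - 2 ≈ -8.6824.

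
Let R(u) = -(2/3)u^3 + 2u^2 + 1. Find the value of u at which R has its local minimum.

0

Critical points: R'(u) = -2u^2 + 4u vanishes at u = 0, 2.
Second-derivative test with R''(u) = -4u + 4: R''(0) = 4 > 0 ⇒ local minimum; R''(2) = -4 < 0 ⇒ local maximum.
Thus R has its local minimum at u = 0, with value 1.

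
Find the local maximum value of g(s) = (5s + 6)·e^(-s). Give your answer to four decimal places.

6.1070

Differentiating with the product rule gives g'(s) = (-5s - 1)·e^(-s). Since e^(-s) > 0, the only critical point is s = -1/5.
g''(-1/5) has the same sign as -5 < 0, so this is a local maximum.
g(-1/5) = (5)·e^(1/5) ≈ 6.1070.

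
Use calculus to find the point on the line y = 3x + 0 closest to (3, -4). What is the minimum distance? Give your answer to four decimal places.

4.1110

Minimize D(x)^2 = (x - 3)^2 + (3x + 4)^2.
d/dx[D^2] = 2(x - 3) + 2·3·(3x + 4) = 0 ⇒ x = -9/10.
Then y = -27/10 and the distance is √(169/10) ≈ 4.1110.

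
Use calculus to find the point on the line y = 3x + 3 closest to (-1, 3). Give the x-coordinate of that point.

Minimize D(x)^2 = (x + 1)^2 + (3x)^2.
d/dx[D^2] = 2(x + 1) + 2·3·(3x) = 0 ⇒ x = -1/10.
Then y = 27/10 and the distance is √(9/10) ≈ 0.9487.

-1/10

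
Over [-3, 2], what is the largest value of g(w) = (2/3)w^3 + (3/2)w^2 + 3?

43/3

Differentiating, g'(w) = 2w^2 + 3w; which vanishes at w = -3/2 and w = 0.
Candidates: g(-3) = -3/2,  g(-3/2) = 33/8,  g(0) = 3,  g(2) = 43/3.
So the maximum is g(2) = 43/3.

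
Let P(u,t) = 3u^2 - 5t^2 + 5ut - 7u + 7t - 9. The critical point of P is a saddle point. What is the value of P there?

∂P/∂u = 6u + 5t - 7 = 0 and ∂P/∂t = 5u - 10t + 7 = 0, so (u, t) = (7/17, 77/85).
The Hessian has P_{uu} = 6, P_{tt} = -10, P_{ut} = 5, giving D = -85 < 0, so the point is a saddle point.
P(7/17, 77/85) = -618/85.

-618/85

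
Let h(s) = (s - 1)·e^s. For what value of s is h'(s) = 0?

h'(s) = 1·e^s + (s - 1)·1·e^s = (s)·e^s. Since e^s > 0, the only critical point is s = 0.
h''(0) has the same sign as 1 > 0, so this is a local minimum.
h(0) = (-1)·e^(0) ≈ -1.0000.

0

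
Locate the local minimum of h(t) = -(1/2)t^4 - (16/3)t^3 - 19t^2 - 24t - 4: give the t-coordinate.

-3

Critical points: h'(t) = -2t^3 - 16t^2 - 38t - 24 vanishes at t = -4, -3, -1.
Second-derivative test with h''(t) = -6t^2 - 32t - 38: h''(-4) = -6 < 0 ⇒ local maximum; h''(-3) = 4 > 0 ⇒ local minimum; h''(-1) = -12 < 0 ⇒ local maximum.
Thus h has its local minimum at t = -3, with value 1/2.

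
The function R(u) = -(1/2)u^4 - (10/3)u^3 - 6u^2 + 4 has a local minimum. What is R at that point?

Critical points: R'(u) = -2u^3 - 10u^2 - 12u vanishes at u = -3, -2, 0.
Second-derivative test with R''(u) = -6u^2 - 20u - 12: R''(-3) = -6 < 0 ⇒ local maximum; R''(-2) = 4 > 0 ⇒ local minimum; R''(0) = -12 < 0 ⇒ local maximum.
So the local minimum value is R(-2) = -4/3.

-4/3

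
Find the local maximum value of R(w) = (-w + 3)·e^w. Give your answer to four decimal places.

Differentiating with the product rule gives R'(w) = (-w + 2)·e^w. Since e^w > 0, the only critical point is w = 2.
R''(2) has the same sign as -1 < 0, so this is a local maximum.
R(2) = (1)·e^(2) ≈ 7.3891.

7.3891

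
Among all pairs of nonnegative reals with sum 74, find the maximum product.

1369

With x + y = 74, the product is P(x) = x(74 − x).
P'(x) = 74 − 2x = 0 gives x = 37; P'' = −2 < 0, so this is the maximum.
P = 37·37 = 1369.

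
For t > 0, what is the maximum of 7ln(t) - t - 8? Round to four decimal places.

h'(t) = 7/t − 1 = 0 gives t = 7.
h''(t) = -7/t², which is negative for t > 0, so this is a local maximum.
h(7) = 7·ln(7) - 7 - 8 ≈ -1.3786.

-1.3786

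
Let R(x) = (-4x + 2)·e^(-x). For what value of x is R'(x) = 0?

R'(x) = (-4)·e^(-x) + (-4x + 2)·(-1)·e^(-x) = (4x - 6)·e^(-x). Since e^(-x) > 0, the only critical point is x = 3/2.
R''(3/2) has the same sign as 4 > 0, so this is a local minimum.
R(3/2) = (-4)·e^(-3/2) ≈ -0.8925.

3/2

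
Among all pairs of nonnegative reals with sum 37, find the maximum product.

1369/4

With x + y = 37, the product is P(x) = x(37 − x).
P'(x) = 37 − 2x = 0 gives x = 37/2; P'' = −2 < 0, so this is the maximum.
P = 37/2·37/2 = 1369/4.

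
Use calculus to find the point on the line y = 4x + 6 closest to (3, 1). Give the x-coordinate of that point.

Minimize D(x)^2 = (x - 3)^2 + (4x + 5)^2.
d/dx[D^2] = 2(x - 3) + 2·4·(4x + 5) = 0 ⇒ x = -1.
Then y = 2 and the distance is √(17) ≈ 4.1231.

-1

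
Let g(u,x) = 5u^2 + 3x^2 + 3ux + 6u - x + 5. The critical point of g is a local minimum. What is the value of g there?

∂g/∂u = 10u + 3x + 6 = 0 and ∂g/∂x = 3u + 6x - 1 = 0, so (u, x) = (-13/17, 28/51).
The Hessian has g_{uu} = 10, g_{xx} = 6, g_{ux} = 3, giving D = 51 > 0 with g_{uu} > 0, so the point is a local minimum.
g(-13/17, 28/51) = 124/51.

124/51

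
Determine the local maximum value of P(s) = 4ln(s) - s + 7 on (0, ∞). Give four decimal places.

8.5452

P'(s) = 4/s − 1 = 0 gives s = 4.
P''(s) = -4/s², which is negative for s > 0, so this is a local maximum.
P(4) = 4·ln(4) - 4 + 7 ≈ 8.5452.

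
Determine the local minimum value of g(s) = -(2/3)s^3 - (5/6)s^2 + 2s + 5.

g'(s) = -2s^2 - (5/3)s + 2 = 0 at s = -3/2, 2/3.
Second-derivative test with g''(s) = -4s - 5/3: g''(-3/2) = 13/3 > 0 ⇒ local minimum; g''(2/3) = -13/3 < 0 ⇒ local maximum.
The local minimum is g(-3/2) = 19/8.

19/8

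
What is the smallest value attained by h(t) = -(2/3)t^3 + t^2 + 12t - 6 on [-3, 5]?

-62/3

Differentiating, h'(t) = -2t^2 + 2t + 12; which vanishes at t = -2 and t = 3.
Compare values at every candidate in [-3, 5]: h(-3) = -15, h(-2) = -62/3, h(3) = 21, h(5) = -13/3.
Hence the absolute minimum is -62/3 at t = -2.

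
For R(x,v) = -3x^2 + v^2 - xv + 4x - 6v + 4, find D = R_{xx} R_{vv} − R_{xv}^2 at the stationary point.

-13

∂R/∂x = -6x - v + 4 = 0 and ∂R/∂v = -x + 2v - 6 = 0, so (x, v) = (2/13, 40/13).
The Hessian has R_{xx} = -6, R_{vv} = 2, R_{xv} = -1, giving D = -13 < 0, so the point is a saddle point.
D = (-6)·(2) − (-1)^2 = -13.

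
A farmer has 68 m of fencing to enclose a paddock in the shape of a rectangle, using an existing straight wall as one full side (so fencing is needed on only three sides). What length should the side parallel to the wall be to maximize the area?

34

Let the sides perpendicular to the wall have length x and the parallel side y, so 2x + y = 68 and the area is A = xy = x(68 − 2x).
A'(x) = 68 − 4x = 0 gives x = 17, and A''(x) = −4 < 0 confirms a maximum.
Then y = 68 − 2·17 = 34 and A = 578.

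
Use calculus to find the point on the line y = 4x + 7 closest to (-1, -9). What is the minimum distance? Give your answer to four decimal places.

Minimize D(x)^2 = (x + 1)^2 + (4x + 16)^2.
d/dx[D^2] = 2(x + 1) + 2·4·(4x + 16) = 0 ⇒ x = -65/17.
Then y = -141/17 and the distance is √(144/17) ≈ 2.9104.

2.9104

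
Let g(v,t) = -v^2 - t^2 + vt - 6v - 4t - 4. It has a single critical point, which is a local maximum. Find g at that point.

∂g/∂v = -2v + t - 6 = 0 and ∂g/∂t = v - 2t - 4 = 0, so (v, t) = (-16/3, -14/3).
The Hessian has g_{vv} = -2, g_{tt} = -2, g_{vt} = 1, giving D = 3 > 0 with g_{vv} < 0, so the point is a local maximum.
g(-16/3, -14/3) = 64/3.

64/3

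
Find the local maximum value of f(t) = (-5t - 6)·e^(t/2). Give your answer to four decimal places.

2.0190

Differentiating with the product rule gives f'(t) = (-(5/2)t - 8)·e^(t/2). Since e^(t/2) > 0, the only critical point is t = -16/5.
f''(-16/5) has the same sign as -5/2 < 0, so this is a local maximum.
f(-16/5) = (10)·e^(-8/5) ≈ 2.0190.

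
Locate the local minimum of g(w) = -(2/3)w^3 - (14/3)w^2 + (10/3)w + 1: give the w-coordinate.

-5

Critical points: g'(w) = -2w^2 - (28/3)w + 10/3 vanishes at w = -5, 1/3.
Since g''(w) = -4w - 28/3, we get g''(-5) = 32/3 > 0 ⇒ local minimum; g''(1/3) = -32/3 < 0 ⇒ local maximum.
So the local minimum value is g(-5) = -49.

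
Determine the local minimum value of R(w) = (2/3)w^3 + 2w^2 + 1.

1

R'(w) = 2w^2 + 4w = 0 at w = -2, 0.
Since R''(w) = 4w + 4, we get R''(-2) = -4 < 0 ⇒ local maximum; R''(0) = 4 > 0 ⇒ local minimum.
Thus R has its local minimum at w = 0, with value 1.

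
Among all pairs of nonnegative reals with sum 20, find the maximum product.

100

With x + y = 20, the product is P(x) = x(20 − x).
P'(x) = 20 − 2x = 0 gives x = 10; P'' = −2 < 0, so this is the maximum.
P = 10·10 = 100.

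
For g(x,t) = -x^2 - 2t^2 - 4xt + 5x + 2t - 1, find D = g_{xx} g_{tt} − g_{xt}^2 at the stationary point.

∂g/∂x = -2x - 4t + 5 = 0 and ∂g/∂t = -4x - 4t + 2 = 0, so (x, t) = (-3/2, 2).
The Hessian has g_{xx} = -2, g_{tt} = -4, g_{xt} = -4, giving D = -8 < 0, so the point is a saddle point.
D = (-2)·(-4) − (-4)^2 = -8.

-8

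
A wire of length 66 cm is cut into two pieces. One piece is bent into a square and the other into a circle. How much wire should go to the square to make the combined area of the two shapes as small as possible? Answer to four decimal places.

36.9665

Let x be the length used for the square. Square side x/4; circle radius (66−x)/(2π).
A(x) = (x/4)² + π·((66−x)/(2π))² = x²/16 + (66−x)²/(4π) for 0 ≤ x ≤ 66. A'(x) = x/8 − (66−x)/(2π) = 0 gives x = 4·66/(π+4) ≈ 36.9665.
A'' = 1/8 + 1/(2π) > 0, so this gives the minimum combined area; x ≈ 36.9665 cm to the square.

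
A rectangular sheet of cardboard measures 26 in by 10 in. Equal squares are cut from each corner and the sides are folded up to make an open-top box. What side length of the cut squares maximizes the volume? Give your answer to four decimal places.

With cut size x, the volume is V(x) = x(26 − 2x)(10 − 2x) for 0 < x < 5.
V'(x) = 12x^2 − 144x + 260. Setting V'(x) = 0 gives x ≈ 2.2141 (the root in (0, 5)).
V''(x) = 24x − 144 is negative there, so this is the maximum; V ≈ 266.1210.

2.2141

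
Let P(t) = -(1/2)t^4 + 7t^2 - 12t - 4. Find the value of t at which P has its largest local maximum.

-3

Critical points: P'(t) = -2t^3 + 14t - 12 vanishes at t = -3, 1, 2.
P''(t) = -6t^2 + 14. P''(-3) = -40 < 0 ⇒ local maximum; P''(1) = 8 > 0 ⇒ local minimum; P''(2) = -10 < 0 ⇒ local maximum.
So the largest local maximum value is P(-3) = 109/2.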